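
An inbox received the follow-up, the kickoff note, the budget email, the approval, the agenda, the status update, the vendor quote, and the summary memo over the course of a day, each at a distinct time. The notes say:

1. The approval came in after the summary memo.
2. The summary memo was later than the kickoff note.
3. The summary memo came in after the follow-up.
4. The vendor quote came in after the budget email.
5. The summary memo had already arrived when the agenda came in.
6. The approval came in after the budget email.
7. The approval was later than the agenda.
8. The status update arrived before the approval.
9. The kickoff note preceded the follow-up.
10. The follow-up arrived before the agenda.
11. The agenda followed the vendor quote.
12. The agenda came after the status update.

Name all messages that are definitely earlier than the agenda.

Directly stated before the agenda: the follow-up, the status update, the summary memo, and the vendor quote.
The budget email reaches the agenda via the budget email → the vendor quote → the agenda.
The kickoff note reaches the agenda via the kickoff note → the summary memo → the agenda.
No chain forces the approval ahead of the agenda.

the budget email, the follow-up, the kickoff note, the status update, the summary memo, the vendor quote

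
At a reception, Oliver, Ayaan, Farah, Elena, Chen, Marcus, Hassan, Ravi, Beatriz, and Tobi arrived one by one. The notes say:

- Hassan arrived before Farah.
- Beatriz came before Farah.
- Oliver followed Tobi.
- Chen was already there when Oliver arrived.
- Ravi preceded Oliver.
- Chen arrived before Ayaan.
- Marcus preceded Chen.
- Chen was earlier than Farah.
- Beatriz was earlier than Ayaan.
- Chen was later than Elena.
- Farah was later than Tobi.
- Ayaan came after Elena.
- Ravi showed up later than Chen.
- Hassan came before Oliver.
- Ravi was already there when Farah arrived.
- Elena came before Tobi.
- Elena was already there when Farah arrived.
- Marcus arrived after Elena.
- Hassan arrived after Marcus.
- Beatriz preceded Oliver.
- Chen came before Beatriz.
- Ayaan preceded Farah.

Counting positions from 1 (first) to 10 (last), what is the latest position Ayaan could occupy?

9

Ayaan must come before Farah — 1 guest forced after them.
Everything else can be placed before Ayaan in some valid order, so Ayaan can sit as late as position 10 − 1 = 9.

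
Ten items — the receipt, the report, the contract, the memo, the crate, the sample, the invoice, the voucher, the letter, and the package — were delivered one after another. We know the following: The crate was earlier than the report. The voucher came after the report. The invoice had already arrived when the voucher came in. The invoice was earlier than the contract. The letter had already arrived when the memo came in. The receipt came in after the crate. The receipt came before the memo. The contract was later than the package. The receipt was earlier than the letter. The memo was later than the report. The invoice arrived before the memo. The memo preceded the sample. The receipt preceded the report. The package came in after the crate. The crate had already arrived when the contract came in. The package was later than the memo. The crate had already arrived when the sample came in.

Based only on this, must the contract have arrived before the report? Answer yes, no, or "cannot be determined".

Tracing the constraints gives the report → the memo → the package → the contract, so the report must come before the contract.
That means the contract cannot be before the report.

no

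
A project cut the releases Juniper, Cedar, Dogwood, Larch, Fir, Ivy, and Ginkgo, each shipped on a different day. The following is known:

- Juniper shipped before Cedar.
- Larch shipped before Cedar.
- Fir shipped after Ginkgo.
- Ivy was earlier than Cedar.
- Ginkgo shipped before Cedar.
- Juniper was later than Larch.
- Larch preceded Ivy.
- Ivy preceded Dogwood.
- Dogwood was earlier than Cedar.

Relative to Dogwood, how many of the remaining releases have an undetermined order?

3

Forced before Dogwood: Ivy and Larch; forced after Dogwood: Cedar.
That leaves Fir, Ginkgo, and Juniper with no forced order relative to Dogwood — 3.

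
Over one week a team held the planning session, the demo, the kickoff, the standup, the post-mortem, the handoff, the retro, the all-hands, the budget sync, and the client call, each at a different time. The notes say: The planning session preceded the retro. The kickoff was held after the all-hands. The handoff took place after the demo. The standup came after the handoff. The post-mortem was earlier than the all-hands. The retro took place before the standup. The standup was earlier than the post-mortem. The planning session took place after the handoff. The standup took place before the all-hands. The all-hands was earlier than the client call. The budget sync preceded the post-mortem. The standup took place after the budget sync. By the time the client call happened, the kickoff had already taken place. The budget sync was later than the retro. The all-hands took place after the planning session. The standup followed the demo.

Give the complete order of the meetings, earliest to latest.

The constraints fix every adjacent pair, so only one ordering works:
the demo → the handoff → the planning session → the retro → the budget sync → the standup → the post-mortem → the all-hands → the kickoff → the client call.

the demo, the handoff, the planning session, the retro, the budget sync, the standup, the post-mortem, the all-hands, the kickoff, the client call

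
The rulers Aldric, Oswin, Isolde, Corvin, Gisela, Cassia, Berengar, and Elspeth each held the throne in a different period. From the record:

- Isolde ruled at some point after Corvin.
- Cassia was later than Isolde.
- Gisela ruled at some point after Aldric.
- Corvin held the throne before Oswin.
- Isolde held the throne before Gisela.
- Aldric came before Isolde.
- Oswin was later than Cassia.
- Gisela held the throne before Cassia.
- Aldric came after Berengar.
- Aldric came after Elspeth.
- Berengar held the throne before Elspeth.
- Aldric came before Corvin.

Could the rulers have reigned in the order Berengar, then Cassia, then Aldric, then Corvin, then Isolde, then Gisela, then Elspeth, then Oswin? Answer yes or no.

The constraints require Elspeth before Aldric, but in the proposed sequence Aldric appears ahead of Elspeth. That one violation is enough.

no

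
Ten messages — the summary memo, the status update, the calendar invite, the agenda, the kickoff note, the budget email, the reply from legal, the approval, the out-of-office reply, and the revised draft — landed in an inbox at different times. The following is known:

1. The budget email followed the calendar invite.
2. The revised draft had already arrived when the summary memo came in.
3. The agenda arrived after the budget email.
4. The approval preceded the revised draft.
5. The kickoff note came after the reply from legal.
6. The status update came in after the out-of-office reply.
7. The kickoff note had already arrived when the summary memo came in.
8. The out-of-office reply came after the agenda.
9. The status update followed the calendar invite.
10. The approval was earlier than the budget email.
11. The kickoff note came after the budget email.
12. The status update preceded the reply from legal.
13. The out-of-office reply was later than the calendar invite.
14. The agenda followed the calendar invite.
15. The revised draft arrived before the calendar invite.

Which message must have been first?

the approval

The approval has a chain of constraints placing it before every other message, so the approval must be first.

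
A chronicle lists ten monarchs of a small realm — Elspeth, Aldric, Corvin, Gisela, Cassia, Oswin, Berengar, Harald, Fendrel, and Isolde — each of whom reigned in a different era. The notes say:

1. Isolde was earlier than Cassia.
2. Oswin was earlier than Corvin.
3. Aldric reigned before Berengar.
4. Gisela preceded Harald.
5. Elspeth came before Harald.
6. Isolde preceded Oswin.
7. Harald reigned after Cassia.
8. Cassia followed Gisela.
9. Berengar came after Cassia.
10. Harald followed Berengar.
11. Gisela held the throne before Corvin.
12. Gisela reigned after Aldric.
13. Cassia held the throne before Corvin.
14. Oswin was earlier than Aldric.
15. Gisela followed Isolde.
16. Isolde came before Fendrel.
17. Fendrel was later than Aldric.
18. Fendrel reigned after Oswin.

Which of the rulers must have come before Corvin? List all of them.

Directly stated before Corvin: Cassia, Gisela, and Oswin.
Aldric reaches Corvin via Aldric → Gisela → Corvin.
Isolde reaches Corvin via Isolde → Cassia → Corvin.

Aldric, Cassia, Gisela, Isolde, Oswin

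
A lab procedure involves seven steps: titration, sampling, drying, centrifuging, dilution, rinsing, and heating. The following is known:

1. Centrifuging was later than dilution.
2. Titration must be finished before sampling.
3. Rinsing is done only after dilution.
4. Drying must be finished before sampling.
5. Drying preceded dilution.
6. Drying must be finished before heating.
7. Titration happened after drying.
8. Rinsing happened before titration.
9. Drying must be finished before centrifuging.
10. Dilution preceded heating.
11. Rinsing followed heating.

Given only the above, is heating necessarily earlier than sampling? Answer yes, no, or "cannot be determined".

yes

Chain the constraints: heating → rinsing → titration → sampling. Each link is directly stated, so heating comes before sampling.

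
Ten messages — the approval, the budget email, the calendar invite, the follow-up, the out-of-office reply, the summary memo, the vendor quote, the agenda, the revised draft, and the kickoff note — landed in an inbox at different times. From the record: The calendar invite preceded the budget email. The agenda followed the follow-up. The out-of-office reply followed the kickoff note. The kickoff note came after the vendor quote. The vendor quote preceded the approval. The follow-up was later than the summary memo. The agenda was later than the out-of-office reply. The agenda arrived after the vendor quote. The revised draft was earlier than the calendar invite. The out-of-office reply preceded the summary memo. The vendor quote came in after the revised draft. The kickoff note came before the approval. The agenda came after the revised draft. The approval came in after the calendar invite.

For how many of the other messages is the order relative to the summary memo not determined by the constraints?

Forced before the summary memo: the kickoff note, the out-of-office reply, the revised draft, and the vendor quote; forced after the summary memo: the agenda and the follow-up.
That leaves the approval, the budget email, and the calendar invite with no forced order relative to the summary memo — 3.

3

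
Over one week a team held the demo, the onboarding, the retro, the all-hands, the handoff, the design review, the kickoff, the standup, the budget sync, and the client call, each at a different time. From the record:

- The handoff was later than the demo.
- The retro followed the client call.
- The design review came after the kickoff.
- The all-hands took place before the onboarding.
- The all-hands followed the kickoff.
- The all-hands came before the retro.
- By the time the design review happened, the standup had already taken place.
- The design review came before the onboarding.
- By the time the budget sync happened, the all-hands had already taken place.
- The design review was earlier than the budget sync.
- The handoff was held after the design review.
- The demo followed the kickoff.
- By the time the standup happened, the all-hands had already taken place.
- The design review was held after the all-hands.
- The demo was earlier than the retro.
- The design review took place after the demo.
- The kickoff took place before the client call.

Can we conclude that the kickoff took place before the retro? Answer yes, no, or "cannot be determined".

yes

Chain the constraints: the kickoff → the demo → the retro. Each link is directly stated, so the kickoff comes before the retro.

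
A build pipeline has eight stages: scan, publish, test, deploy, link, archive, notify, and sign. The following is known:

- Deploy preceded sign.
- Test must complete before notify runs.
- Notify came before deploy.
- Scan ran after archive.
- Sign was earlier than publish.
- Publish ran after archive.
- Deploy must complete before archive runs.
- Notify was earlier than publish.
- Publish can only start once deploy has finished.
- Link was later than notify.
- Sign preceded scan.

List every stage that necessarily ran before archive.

Directly stated before archive: deploy.
Notify reaches archive via notify → deploy → archive.
Test reaches archive via test → notify → deploy → archive.
No chain forces scan (or any of the others) ahead of archive.

deploy, notify, test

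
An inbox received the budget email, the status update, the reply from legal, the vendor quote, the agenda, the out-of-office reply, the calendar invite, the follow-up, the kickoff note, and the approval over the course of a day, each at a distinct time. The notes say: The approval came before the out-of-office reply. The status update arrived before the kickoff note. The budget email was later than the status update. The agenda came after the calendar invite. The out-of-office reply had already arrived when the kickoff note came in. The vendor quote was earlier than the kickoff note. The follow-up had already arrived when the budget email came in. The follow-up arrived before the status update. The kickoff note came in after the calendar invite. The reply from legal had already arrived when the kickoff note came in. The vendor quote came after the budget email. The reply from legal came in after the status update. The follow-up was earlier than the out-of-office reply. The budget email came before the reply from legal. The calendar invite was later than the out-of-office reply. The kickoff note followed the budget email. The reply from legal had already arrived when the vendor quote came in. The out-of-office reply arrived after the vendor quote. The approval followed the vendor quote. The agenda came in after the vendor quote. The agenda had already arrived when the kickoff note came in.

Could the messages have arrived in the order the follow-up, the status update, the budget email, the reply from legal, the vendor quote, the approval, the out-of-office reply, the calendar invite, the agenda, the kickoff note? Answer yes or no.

yes

Check each stated constraint against the proposed order — e.g. the budget email is ahead of the kickoff note; the status update is ahead of the kickoff note. Every pair is in the required order; nothing is violated.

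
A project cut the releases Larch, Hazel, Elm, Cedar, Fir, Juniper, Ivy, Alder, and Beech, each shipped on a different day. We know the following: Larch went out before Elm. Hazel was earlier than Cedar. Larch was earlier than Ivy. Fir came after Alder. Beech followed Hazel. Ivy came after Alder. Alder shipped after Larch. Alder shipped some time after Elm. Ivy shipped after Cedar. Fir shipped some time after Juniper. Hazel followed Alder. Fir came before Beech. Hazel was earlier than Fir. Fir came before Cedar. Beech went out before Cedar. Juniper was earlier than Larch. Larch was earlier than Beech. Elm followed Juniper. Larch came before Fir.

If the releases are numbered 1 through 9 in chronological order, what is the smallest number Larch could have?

Juniper must come before Larch — 1 forced predecessor.
Nothing else is forced ahead of Larch, so its earliest slot is position 1 + 1 = 2.

2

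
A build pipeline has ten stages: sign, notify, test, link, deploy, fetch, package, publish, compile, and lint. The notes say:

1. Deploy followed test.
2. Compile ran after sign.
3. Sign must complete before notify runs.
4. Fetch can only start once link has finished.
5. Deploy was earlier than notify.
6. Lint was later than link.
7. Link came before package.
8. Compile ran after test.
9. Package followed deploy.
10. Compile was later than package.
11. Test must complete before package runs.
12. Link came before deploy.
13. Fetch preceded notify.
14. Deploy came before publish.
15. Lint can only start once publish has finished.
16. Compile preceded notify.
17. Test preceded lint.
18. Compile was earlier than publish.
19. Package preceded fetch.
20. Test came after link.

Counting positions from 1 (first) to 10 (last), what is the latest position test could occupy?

Test must come before compile, deploy, fetch, lint, notify, package, and publish — 7 stages forced after it.
Everything else can be placed before test in some valid order, so test can sit as late as position 10 − 7 = 3.

3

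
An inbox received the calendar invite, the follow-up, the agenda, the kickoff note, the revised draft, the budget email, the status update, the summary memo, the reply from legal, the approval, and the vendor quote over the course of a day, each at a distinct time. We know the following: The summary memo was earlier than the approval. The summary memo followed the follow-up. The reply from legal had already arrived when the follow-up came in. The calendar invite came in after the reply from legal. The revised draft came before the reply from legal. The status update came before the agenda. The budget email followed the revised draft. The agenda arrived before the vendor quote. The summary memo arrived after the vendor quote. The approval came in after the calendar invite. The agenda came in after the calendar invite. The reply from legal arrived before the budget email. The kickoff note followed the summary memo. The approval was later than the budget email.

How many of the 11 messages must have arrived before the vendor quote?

Directly stated before the vendor quote: the agenda.
The calendar invite reaches the vendor quote via the calendar invite → the agenda → the vendor quote.
The reply from legal reaches the vendor quote via the reply from legal → the calendar invite → the agenda → the vendor quote.
The revised draft reaches the vendor quote via the revised draft → the reply from legal → the calendar invite → the agenda → the vendor quote.
Likewise the status update reaches the vendor quote by chaining the stated constraints.
No chain forces the kickoff note (or any of the others) ahead of the vendor quote.
That's the agenda, the calendar invite, the reply from legal, the revised draft, and the status update — 5 in all.

5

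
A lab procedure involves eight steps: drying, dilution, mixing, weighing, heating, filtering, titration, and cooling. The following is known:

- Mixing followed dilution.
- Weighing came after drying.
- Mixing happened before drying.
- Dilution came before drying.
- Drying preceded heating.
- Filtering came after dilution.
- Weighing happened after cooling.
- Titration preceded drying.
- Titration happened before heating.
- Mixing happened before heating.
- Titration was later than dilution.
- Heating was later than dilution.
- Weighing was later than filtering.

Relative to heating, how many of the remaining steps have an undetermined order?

3

Forced before heating: dilution, drying, mixing, and titration.
That leaves cooling, filtering, and weighing with no forced order relative to heating — 3.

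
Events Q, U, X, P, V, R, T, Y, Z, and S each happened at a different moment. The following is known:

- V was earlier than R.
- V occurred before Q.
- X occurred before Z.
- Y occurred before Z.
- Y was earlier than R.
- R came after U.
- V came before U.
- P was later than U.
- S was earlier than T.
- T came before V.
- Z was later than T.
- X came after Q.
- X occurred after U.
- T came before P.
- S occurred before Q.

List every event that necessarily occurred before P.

S, T, U, V

Directly stated before P: T and U.
S reaches P via S → T → P.
V reaches P via V → U → P.
No chain forces Y (or any of the others) ahead of P.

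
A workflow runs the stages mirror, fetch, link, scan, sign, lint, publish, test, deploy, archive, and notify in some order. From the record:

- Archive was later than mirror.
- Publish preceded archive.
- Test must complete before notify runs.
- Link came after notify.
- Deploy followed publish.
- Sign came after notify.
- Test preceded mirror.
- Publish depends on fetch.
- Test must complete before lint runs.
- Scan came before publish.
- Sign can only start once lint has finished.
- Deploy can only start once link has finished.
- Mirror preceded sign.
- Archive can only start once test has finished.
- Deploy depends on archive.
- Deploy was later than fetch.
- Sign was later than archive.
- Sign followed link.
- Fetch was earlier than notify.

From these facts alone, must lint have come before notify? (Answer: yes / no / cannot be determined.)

cannot be determined

No chain of stated constraints runs from lint to notify, and none runs from notify to lint either.
So the relative order of lint and notify is not fixed by the given facts.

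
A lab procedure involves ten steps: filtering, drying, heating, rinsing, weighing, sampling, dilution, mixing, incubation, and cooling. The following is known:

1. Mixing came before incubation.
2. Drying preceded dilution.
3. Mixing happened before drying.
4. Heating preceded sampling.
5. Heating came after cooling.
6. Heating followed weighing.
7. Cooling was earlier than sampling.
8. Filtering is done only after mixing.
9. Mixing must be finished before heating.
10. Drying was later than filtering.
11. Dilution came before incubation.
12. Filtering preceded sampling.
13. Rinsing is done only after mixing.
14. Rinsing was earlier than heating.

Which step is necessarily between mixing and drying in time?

Tracing the constraints gives mixing → filtering → drying, so filtering sits after mixing and before drying.
No other step is forced both after mixing and before drying.

filtering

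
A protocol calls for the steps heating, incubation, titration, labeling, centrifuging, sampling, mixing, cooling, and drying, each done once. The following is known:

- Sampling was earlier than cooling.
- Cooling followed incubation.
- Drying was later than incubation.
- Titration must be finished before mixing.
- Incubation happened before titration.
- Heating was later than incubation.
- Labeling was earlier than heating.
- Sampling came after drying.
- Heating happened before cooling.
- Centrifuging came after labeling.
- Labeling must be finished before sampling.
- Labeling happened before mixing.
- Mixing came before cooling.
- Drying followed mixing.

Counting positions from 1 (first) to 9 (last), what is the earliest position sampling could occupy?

Drying, incubation, labeling, mixing, and titration must all come before sampling — 5 forced predecessors.
Nothing else is forced ahead of sampling, so its earliest slot is position 5 + 1 = 6.

6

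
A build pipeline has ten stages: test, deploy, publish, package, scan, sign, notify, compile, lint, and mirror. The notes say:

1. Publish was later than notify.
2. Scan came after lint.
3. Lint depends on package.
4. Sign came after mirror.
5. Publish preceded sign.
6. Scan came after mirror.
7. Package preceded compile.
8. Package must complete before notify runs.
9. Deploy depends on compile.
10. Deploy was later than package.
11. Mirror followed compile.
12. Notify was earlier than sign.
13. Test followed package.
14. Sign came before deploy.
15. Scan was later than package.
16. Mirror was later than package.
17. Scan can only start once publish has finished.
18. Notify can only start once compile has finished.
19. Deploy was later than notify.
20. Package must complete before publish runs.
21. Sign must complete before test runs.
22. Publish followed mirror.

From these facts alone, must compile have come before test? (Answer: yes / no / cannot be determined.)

Chain the constraints: compile → mirror → sign → test. Each link is directly stated, so compile comes before test.

yes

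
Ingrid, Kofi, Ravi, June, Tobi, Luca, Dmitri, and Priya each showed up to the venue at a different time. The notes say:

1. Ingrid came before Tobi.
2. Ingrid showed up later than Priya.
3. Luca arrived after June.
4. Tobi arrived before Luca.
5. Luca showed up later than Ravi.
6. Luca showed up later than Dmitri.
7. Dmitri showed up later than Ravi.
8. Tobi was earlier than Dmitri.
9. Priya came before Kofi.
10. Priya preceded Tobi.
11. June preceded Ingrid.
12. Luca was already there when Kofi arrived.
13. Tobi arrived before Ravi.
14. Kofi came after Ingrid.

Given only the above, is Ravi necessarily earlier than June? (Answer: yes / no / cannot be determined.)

Tracing the constraints gives June → Ingrid → Tobi → Ravi, so June must come before Ravi.
That means Ravi cannot be before June.

no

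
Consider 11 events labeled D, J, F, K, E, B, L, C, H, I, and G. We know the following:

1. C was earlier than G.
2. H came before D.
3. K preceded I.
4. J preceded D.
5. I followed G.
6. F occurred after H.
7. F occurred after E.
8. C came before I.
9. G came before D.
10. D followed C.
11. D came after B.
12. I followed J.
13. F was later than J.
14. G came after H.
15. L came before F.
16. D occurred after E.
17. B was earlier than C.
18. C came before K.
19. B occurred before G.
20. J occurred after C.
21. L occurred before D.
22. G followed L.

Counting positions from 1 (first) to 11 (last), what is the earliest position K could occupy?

B and C must both come before K — 2 forced predecessors.
Nothing else is forced ahead of K, so its earliest slot is position 2 + 1 = 3.

3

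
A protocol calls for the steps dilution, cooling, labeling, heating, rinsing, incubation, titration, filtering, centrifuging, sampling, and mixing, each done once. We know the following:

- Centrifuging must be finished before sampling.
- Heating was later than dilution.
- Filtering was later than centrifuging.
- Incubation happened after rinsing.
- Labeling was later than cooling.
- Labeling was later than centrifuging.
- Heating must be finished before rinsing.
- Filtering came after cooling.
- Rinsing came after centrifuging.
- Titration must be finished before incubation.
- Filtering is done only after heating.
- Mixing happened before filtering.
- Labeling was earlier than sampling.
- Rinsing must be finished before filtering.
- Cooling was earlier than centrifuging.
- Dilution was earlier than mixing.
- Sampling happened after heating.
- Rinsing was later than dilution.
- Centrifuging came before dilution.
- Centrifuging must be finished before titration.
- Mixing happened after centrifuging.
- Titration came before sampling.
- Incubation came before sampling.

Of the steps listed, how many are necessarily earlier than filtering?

Directly stated before filtering: centrifuging, cooling, heating, mixing, and rinsing.
Dilution reaches filtering via dilution → heating → filtering.
That's centrifuging, cooling, dilution, heating, mixing, and rinsing — 6 in all.

6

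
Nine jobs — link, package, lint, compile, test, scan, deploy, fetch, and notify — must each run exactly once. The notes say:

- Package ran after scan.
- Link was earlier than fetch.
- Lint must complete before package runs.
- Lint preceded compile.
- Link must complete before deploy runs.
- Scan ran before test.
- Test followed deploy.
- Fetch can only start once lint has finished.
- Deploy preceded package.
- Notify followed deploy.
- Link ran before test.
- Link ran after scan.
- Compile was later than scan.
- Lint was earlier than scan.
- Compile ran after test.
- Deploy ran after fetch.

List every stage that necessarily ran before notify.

Directly stated before notify: deploy.
Fetch reaches notify via fetch → deploy → notify.
Link reaches notify via link → deploy → notify.
Lint reaches notify via lint → fetch → deploy → notify.
Likewise scan reaches notify by chaining the stated constraints.
No chain forces test (or any of the others) ahead of notify.

deploy, fetch, link, lint, scan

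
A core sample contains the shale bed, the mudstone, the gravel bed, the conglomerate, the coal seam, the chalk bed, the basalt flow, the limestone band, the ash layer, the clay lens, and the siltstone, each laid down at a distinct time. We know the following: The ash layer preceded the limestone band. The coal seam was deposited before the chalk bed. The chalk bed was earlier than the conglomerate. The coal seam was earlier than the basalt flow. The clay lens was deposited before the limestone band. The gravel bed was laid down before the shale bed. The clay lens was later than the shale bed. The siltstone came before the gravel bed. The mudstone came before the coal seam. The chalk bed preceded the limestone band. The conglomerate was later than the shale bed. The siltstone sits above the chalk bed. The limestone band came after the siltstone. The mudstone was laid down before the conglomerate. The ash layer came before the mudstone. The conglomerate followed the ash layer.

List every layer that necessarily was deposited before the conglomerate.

Directly stated before the conglomerate: the ash layer, the chalk bed, the mudstone, and the shale bed.
The coal seam reaches the conglomerate via the coal seam → the chalk bed → the conglomerate.
The gravel bed reaches the conglomerate via the gravel bed → the shale bed → the conglomerate.
The siltstone reaches the conglomerate via the siltstone → the gravel bed → the shale bed → the conglomerate.
No chain forces the clay lens (or any of the others) ahead of the conglomerate.

the ash layer, the chalk bed, the coal seam, the gravel bed, the mudstone, the shale bed, the siltstone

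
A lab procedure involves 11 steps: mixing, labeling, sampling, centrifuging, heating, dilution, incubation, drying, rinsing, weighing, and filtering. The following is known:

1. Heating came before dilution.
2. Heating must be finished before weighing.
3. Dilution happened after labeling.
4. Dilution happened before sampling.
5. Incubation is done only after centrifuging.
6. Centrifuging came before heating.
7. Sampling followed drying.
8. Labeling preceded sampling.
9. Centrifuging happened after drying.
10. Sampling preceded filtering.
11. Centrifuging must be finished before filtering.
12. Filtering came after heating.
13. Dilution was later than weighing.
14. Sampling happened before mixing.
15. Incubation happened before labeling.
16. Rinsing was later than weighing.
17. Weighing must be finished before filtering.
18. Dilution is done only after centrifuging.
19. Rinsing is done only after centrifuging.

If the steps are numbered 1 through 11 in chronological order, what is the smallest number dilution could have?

Centrifuging, drying, heating, incubation, labeling, and weighing must all come before dilution — 6 forced predecessors.
Nothing else is forced ahead of dilution, so its earliest slot is position 6 + 1 = 7.

7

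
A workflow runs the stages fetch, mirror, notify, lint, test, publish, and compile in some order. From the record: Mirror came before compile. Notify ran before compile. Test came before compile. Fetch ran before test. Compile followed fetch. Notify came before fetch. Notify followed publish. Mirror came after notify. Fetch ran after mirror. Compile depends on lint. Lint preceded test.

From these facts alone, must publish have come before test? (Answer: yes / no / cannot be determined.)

Chain the constraints: publish → notify → fetch → test. Each link is directly stated, so publish comes before test.

yes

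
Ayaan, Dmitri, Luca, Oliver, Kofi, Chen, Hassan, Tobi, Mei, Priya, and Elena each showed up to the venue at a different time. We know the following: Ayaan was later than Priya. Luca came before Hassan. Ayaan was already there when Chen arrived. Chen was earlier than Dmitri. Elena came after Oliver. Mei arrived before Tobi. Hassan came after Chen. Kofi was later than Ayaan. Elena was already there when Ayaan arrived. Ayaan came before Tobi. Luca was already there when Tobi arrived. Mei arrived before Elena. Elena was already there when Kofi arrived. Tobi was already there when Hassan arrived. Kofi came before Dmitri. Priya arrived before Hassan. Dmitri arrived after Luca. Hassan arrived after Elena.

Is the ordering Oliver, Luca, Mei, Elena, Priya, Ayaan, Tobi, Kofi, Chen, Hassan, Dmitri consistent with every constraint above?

yes

Check each stated constraint against the proposed order — e.g. Luca is ahead of Hassan; Luca is ahead of Dmitri. Every pair is in the required order; nothing is violated.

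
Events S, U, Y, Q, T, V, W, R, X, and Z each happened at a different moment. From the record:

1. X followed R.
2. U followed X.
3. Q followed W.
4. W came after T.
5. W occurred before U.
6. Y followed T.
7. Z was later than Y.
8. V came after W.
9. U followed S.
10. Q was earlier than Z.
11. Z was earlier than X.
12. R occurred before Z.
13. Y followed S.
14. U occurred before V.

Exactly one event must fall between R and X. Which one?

Z

Tracing the constraints gives R → Z → X, so Z sits after R and before X.
No other event is forced both after R and before X.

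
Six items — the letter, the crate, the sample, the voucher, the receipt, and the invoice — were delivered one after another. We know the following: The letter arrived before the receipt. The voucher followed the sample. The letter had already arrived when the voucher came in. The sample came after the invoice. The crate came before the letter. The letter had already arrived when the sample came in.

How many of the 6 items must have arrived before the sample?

Directly stated before the sample: the invoice and the letter.
The crate reaches the sample via the crate → the letter → the sample.
No chain forces the receipt (or any of the others) ahead of the sample.
That's the crate, the invoice, and the letter — 3 in all.

3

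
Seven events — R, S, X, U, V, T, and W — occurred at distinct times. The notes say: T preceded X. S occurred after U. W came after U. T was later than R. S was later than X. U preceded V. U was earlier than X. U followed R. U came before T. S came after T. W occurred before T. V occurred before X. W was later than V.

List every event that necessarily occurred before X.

Directly stated before X: T, U, and V.
R reaches X via R → T → X.
W reaches X via W → T → X.
No chain forces S ahead of X.

R, T, U, V, W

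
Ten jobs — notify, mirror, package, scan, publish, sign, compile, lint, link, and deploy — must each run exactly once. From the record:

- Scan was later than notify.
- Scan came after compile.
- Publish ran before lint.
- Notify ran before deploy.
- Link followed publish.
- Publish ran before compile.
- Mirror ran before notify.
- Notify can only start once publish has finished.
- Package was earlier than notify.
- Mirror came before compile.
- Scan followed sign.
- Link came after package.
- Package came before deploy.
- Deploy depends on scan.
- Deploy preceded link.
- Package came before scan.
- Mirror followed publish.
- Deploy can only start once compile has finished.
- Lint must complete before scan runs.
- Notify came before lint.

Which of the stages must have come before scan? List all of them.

Directly stated before scan: compile, lint, notify, package, and sign.
Mirror reaches scan via mirror → notify → scan.
Publish reaches scan via publish → lint → scan.
No chain forces deploy (or any of the others) ahead of scan.

compile, lint, mirror, notify, package, publish, sign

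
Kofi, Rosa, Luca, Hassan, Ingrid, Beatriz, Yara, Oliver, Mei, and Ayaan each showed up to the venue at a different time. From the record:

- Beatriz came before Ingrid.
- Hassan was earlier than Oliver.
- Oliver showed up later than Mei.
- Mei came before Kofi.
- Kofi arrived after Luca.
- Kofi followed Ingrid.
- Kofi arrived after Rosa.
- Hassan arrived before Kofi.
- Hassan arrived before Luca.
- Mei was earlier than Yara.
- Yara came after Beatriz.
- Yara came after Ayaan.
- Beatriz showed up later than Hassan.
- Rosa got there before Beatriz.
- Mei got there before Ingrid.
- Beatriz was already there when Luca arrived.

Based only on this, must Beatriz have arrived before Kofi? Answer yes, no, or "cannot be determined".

yes

Chain the constraints: Beatriz → Ingrid → Kofi. Each link is directly stated, so Beatriz comes before Kofi.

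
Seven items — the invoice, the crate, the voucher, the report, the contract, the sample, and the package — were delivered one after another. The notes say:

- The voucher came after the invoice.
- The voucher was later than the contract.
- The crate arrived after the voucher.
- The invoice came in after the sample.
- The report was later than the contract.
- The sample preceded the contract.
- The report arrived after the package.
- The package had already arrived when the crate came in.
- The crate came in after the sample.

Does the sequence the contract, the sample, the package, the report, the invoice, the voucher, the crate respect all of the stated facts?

no

The constraints require the sample before the contract, but in the proposed sequence the contract appears ahead of the sample. That one violation is enough.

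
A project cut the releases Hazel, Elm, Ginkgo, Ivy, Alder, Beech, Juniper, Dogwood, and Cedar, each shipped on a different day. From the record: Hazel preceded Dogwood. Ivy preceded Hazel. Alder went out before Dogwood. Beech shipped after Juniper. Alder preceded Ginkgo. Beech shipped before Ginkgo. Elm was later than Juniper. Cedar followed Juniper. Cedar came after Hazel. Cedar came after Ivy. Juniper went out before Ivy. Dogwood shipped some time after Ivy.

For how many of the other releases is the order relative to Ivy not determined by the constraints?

4

Forced before Ivy: Juniper; forced after Ivy: Cedar, Dogwood, and Hazel.
That leaves Alder, Beech, Elm, and Ginkgo with no forced order relative to Ivy — 4.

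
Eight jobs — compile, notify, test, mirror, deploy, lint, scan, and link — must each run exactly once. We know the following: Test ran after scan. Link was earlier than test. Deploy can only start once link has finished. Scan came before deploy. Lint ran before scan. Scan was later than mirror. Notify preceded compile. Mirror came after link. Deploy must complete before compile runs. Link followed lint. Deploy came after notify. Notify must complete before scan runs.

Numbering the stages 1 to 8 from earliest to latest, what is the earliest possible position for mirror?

Link and lint must both come before mirror — 2 forced predecessors.
Nothing else is forced ahead of mirror, so its earliest slot is position 2 + 1 = 3.

3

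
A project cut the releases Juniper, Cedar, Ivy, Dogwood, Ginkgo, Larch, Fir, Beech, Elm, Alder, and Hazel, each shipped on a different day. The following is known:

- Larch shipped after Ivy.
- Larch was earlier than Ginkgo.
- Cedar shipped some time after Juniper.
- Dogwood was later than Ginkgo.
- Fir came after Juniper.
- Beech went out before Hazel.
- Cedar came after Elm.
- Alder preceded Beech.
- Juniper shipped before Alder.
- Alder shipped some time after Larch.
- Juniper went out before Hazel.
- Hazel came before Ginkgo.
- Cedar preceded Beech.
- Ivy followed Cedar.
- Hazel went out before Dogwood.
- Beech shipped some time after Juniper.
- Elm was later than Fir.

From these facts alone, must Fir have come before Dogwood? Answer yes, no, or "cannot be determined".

yes

Chain the constraints: Fir → Elm → Cedar → Beech → Hazel → Dogwood. Each link is directly stated, so Fir comes before Dogwood.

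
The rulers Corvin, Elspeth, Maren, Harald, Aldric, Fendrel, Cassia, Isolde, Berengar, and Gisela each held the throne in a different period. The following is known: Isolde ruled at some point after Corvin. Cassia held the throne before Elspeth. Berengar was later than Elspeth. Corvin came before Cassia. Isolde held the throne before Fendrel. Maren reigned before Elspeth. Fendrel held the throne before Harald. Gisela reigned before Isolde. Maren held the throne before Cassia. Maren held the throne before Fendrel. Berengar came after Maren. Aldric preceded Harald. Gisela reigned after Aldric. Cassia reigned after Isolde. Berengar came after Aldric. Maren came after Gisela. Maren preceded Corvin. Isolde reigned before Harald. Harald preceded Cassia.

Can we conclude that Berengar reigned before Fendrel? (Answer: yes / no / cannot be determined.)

no

Tracing the constraints gives Fendrel → Harald → Cassia → Elspeth → Berengar, so Fendrel must come before Berengar.
That means Berengar cannot be before Fendrel.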